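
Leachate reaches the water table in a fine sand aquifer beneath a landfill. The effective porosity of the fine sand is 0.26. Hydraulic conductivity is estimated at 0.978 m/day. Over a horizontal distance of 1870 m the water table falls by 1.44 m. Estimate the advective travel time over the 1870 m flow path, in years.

1770

Hydraulic gradient i = Δh / L = 1.44 / 1870 = 0.0007701.
Darcy flux q = K · i = 0.9780 × 0.0007701 = 0.0007531 m/day.
Seepage velocity v = q / n_e = 0.0007531 / 0.26 = 0.002897 m/day.
Travel time t = L / v = 1870 / 0.002897 = 6.456e+05 days = 1768 years.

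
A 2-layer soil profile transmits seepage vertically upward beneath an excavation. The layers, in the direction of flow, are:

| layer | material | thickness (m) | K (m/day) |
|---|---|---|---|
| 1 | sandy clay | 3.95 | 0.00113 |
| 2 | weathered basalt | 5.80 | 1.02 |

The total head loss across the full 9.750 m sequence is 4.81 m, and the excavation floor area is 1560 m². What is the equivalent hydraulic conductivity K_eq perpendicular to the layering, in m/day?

0.00278

Flow is perpendicular to layering, so the layers act in series and the equivalent K is the thickness-weighted harmonic mean.
Total thickness L = 3.95 + 5.80 = 9.750 m.
Σ(b_i/K_i) = 3.95/0.00113 + 5.80/1.02 = 3501 d.
K_eq = L / Σ(b_i/K_i) = 9.750 / 3501 = 0.002785 m/day.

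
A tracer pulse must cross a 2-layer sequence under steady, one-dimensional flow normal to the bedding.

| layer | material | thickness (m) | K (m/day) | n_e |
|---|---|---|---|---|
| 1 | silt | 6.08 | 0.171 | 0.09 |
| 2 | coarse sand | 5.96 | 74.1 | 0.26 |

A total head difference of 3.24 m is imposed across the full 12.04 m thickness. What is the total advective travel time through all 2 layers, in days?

23.1

With flow normal to the layers, continuity requires the same specific discharge q through every layer.
Σ(b_i/K_i) = 6.08/0.171 + 5.96/74.1 = 35.64 d.
q = Δh / Σ(b_i/K_i) = 3.24 / 35.64 = 0.09092 m/day.
In each layer the seepage velocity is v_i = q/n_i, so the layer transit time is t_i = b_i·n_i / q:
  layer 1 (silt): t_1 = 6.08 × 0.09 / 0.09092 = 6.019 d
  layer 2 (coarse sand): t_2 = 5.96 × 0.26 / 0.09092 = 17.04 d
Total t = Σ t_i = 23.06 days.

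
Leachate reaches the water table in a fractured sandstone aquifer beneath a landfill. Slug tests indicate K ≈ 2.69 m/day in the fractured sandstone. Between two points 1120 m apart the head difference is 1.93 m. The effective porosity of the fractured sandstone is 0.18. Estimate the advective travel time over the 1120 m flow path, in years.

Hydraulic gradient i = Δh / L = 1.93 / 1120 = 0.001723.
Darcy flux q = K · i = 2.690 × 0.001723 = 0.004635 m/day.
Seepage velocity v = q / n_e = 0.004635 / 0.18 = 0.02575 m/day.
Travel time t = L / v = 1120 / 0.02575 = 43491 days = 119.1 years.

119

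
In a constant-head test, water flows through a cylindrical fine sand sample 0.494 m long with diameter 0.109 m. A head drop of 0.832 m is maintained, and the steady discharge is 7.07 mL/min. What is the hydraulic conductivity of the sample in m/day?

0.648

Cross-sectional area A = π·(d/2)² = π × (0.109/2)² = 0.009331 m².
Convert discharge: 7.07 mL/min = 1.178e-07 m³/s.
Darcy's law rearranged: K = Q·L / (A·Δh) = 1.178e-07 × 0.494 / (0.009331 × 0.832) = 7.498e-06 m/s = 0.6478 m/day.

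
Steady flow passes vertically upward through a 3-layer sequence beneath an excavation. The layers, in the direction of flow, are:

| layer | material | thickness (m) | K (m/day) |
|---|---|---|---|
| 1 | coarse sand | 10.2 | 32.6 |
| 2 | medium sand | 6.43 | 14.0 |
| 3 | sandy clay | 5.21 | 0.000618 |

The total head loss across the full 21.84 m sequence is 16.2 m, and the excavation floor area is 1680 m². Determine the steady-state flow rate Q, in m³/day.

Flow is perpendicular to layering, so the layers act in series and the equivalent K is the thickness-weighted harmonic mean.
Total thickness L = 10.2 + 6.43 + 5.21 = 21.84 m.
Σ(b_i/K_i) = 10.2/32.6 + 6.43/14.0 + 5.21/0.000618 = 8431 d.
K_eq = L / Σ(b_i/K_i) = 21.84 / 8431 = 0.002590 m/day.
Q = K_eq · A · (Δh/L) = 0.002590 × 1680 × (16.2/21.84) = 3.228 m³/day.

3.23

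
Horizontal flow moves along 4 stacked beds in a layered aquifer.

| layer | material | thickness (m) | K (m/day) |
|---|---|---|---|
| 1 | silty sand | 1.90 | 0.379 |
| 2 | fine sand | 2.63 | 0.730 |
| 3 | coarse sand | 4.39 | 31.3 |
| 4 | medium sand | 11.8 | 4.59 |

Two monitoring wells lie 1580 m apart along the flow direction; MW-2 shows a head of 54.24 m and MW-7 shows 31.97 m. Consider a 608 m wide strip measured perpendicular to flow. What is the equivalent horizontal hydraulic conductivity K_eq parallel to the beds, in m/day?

9.37

Flow is parallel to layering, so each bed carries its own Darcy discharge and the transmissivities add.
Σ(K_i·b_i) = 0.379×1.90 + 0.730×2.63 + 31.3×4.39 + 4.59×11.8 = 194.2 m²/day.
Total thickness b = 20.72 m, so K_eq = Σ(K_i·b_i)/b = 9.373 m/day.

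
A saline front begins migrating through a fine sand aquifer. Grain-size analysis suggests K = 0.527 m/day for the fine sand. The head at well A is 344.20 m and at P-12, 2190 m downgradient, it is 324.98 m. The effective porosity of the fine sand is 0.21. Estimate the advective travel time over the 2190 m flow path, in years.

Hydraulic gradient i = (344.20 − 324.98) / 2190 = 19.22 / 2190 = 0.008776.
Darcy flux q = K · i = 0.5270 × 0.008776 = 0.004625 m/day.
Seepage velocity v = q / n_e = 0.004625 / 0.21 = 0.02202 m/day.
Travel time t = L / v = 2190 / 0.02202 = 99436 days = 272.2 years.

272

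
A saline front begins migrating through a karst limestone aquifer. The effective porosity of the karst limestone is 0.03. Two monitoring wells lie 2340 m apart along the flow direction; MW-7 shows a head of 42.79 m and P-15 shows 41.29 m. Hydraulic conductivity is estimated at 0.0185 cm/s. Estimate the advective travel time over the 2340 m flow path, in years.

Convert K: 0.0185 cm/s × 864 = 15.98 m/day.
Hydraulic gradient i = (42.79 − 41.29) / 2340 = 1.5 / 2340 = 0.0006410.
Darcy flux q = K · i = 15.98 × 0.0006410 = 0.01025 m/day.
Seepage velocity v = q / n_e = 0.01025 / 0.03 = 0.3415 m/day.
Travel time t = L / v = 2340 / 0.3415 = 6851 days = 18.76 years.

18.8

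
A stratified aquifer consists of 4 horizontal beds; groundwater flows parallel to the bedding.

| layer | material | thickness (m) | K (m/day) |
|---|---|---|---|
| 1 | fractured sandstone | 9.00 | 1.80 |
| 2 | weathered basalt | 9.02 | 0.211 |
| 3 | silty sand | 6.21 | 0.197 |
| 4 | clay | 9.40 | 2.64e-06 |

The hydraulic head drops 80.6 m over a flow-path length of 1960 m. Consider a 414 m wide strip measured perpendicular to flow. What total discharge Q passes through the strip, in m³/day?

329

Flow is parallel to layering, so each bed carries its own Darcy discharge and the transmissivities add.
Σ(K_i·b_i) = 1.80×9.00 + 0.211×9.02 + 0.197×6.21 + 2.64e-06×9.40 = 19.33 m²/day.
Hydraulic gradient i = Δh / L = 80.6 / 1960 = 0.04112.
Q = Σ(K_i·b_i) · W · i = 19.33 × 414 × 0.04112 = 329.0 m³/day.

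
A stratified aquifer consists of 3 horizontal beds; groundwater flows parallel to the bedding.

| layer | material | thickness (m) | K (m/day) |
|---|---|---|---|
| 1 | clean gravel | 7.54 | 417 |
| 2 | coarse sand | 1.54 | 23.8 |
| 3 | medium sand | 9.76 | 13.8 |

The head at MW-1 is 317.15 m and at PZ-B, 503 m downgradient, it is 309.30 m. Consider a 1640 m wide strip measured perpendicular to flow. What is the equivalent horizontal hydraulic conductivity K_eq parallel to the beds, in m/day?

176

Flow is parallel to layering, so each bed carries its own Darcy discharge and the transmissivities add.
Σ(K_i·b_i) = 417×7.54 + 23.8×1.54 + 13.8×9.76 = 3316 m²/day.
Total thickness b = 18.84 m, so K_eq = Σ(K_i·b_i)/b = 176.0 m/day.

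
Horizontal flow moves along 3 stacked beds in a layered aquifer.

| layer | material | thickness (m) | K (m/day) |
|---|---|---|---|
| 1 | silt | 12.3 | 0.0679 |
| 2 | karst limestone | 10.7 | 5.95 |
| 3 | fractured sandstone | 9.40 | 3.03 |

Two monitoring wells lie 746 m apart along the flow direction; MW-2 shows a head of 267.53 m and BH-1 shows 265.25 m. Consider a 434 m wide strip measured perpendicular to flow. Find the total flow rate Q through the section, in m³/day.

Flow is parallel to layering, so each bed carries its own Darcy discharge and the transmissivities add.
Σ(K_i·b_i) = 0.0679×12.3 + 5.95×10.7 + 3.03×9.40 = 92.98 m²/day.
Hydraulic gradient i = (267.53 − 265.25) / 746 = 2.28 / 746 = 0.003056.
Q = Σ(K_i·b_i) · W · i = 92.98 × 434 × 0.003056 = 123.3 m³/day.

123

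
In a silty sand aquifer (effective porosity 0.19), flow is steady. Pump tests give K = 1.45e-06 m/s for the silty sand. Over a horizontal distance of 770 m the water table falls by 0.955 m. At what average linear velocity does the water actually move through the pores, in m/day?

Convert K: 1.45e-06 m/s × 86400 = 0.1253 m/day.
Hydraulic gradient i = Δh / L = 0.955 / 770 = 0.001240.
Darcy flux q = K · i = 0.1253 × 0.001240 = 0.0001554 m/day.
Seepage velocity v = q / n_e = 0.0001554 / 0.19 = 0.0008178 m/day.

0.000818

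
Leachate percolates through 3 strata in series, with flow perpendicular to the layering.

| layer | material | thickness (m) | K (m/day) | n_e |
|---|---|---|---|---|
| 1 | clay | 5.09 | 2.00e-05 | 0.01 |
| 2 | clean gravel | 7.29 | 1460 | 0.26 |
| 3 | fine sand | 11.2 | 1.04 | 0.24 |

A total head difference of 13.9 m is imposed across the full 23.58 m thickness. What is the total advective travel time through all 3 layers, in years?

232

With flow normal to the layers, continuity requires the same specific discharge q through every layer.
Σ(b_i/K_i) = 5.09/2.00e-05 + 7.29/1460 + 11.2/1.04 = 2.545e+05 d.
q = Δh / Σ(b_i/K_i) = 13.9 / 2.545e+05 = 5.461e-05 m/day.
In each layer the seepage velocity is v_i = q/n_i, so the layer transit time is t_i = b_i·n_i / q:
  layer 1 (clay): t_1 = 5.09 × 0.01 / 5.461e-05 = 932.0 d
  layer 2 (clean gravel): t_2 = 7.29 × 0.26 / 5.461e-05 = 34705 d
  layer 3 (fine sand): t_3 = 11.2 × 0.24 / 5.461e-05 = 49218 d
Total t = Σ t_i = 84855 days = 232.3 years.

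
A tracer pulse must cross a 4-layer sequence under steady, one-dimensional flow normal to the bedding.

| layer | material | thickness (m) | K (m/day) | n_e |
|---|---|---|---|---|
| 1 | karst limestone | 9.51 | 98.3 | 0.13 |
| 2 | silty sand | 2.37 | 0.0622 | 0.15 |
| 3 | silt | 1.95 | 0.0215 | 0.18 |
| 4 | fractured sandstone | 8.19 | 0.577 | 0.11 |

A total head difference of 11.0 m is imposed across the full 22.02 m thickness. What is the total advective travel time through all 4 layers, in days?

37.0

With flow normal to the layers, continuity requires the same specific discharge q through every layer.
Σ(b_i/K_i) = 9.51/98.3 + 2.37/0.0622 + 1.95/0.0215 + 8.19/0.577 = 143.1 d.
q = Δh / Σ(b_i/K_i) = 11.0 / 143.1 = 0.07687 m/day.
In each layer the seepage velocity is v_i = q/n_i, so the layer transit time is t_i = b_i·n_i / q:
  layer 1 (karst limestone): t_1 = 9.51 × 0.13 / 0.07687 = 16.08 d
  layer 2 (silty sand): t_2 = 2.37 × 0.15 / 0.07687 = 4.624 d
  layer 3 (silt): t_3 = 1.95 × 0.18 / 0.07687 = 4.566 d
  layer 4 (fractured sandstone): t_4 = 8.19 × 0.11 / 0.07687 = 11.72 d
Total t = Σ t_i = 36.99 days.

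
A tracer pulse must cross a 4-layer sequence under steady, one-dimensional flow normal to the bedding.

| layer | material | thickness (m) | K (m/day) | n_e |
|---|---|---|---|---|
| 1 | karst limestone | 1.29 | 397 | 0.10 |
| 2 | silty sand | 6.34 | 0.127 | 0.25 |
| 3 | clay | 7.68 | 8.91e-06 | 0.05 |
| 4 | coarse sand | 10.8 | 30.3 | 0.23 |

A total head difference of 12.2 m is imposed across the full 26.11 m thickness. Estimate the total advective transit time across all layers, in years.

With flow normal to the layers, continuity requires the same specific discharge q through every layer.
Σ(b_i/K_i) = 1.29/397 + 6.34/0.127 + 7.68/8.91e-06 + 10.8/30.3 = 8.620e+05 d.
q = Δh / Σ(b_i/K_i) = 12.2 / 8.620e+05 = 1.415e-05 m/day.
In each layer the seepage velocity is v_i = q/n_i, so the layer transit time is t_i = b_i·n_i / q:
  layer 1 (karst limestone): t_1 = 1.29 × 0.10 / 1.415e-05 = 9115 d
  layer 2 (silty sand): t_2 = 6.34 × 0.25 / 1.415e-05 = 1.120e+05 d
  layer 3 (clay): t_3 = 7.68 × 0.05 / 1.415e-05 = 27132 d
  layer 4 (coarse sand): t_4 = 10.8 × 0.23 / 1.415e-05 = 1.755e+05 d
Total t = Σ t_i = 3.237e+05 days = 886.4 years.

886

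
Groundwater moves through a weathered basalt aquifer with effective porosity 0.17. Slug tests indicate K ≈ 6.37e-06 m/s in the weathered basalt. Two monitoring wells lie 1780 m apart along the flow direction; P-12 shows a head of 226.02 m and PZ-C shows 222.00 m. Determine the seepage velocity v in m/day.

Convert K: 6.37e-06 m/s × 86400 = 0.5504 m/day.
Hydraulic gradient i = (226.02 − 222.00) / 1780 = 4.02 / 1780 = 0.002258.
Darcy flux q = K · i = 0.5504 × 0.002258 = 0.001243 m/day.
Seepage velocity v = q / n_e = 0.001243 / 0.17 = 0.007312 m/day.

0.00731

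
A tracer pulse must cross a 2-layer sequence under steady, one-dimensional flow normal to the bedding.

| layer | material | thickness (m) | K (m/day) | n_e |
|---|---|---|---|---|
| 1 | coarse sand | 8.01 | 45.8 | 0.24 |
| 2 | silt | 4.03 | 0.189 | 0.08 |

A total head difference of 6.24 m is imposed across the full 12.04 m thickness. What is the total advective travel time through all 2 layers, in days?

With flow normal to the layers, continuity requires the same specific discharge q through every layer.
Σ(b_i/K_i) = 8.01/45.8 + 4.03/0.189 = 21.50 d.
q = Δh / Σ(b_i/K_i) = 6.24 / 21.50 = 0.2903 m/day.
In each layer the seepage velocity is v_i = q/n_i, so the layer transit time is t_i = b_i·n_i / q:
  layer 1 (coarse sand): t_1 = 8.01 × 0.24 / 0.2903 = 6.623 d
  layer 2 (silt): t_2 = 4.03 × 0.08 / 0.2903 = 1.111 d
Total t = Σ t_i = 7.734 days.

7.73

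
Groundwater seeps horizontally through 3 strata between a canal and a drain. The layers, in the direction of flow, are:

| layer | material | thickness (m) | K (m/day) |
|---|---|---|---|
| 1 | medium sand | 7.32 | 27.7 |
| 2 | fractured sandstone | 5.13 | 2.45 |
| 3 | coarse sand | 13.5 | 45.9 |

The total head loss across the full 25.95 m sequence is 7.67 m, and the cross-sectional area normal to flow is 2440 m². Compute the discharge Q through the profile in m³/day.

Flow is perpendicular to layering, so the layers act in series and the equivalent K is the thickness-weighted harmonic mean.
Total thickness L = 7.32 + 5.13 + 13.5 = 25.95 m.
Σ(b_i/K_i) = 7.32/27.7 + 5.13/2.45 + 13.5/45.9 = 2.652 d.
K_eq = L / Σ(b_i/K_i) = 25.95 / 2.652 = 9.784 m/day.
Q = K_eq · A · (Δh/L) = 9.784 × 2440 × (7.67/25.95) = 7056 m³/day.

7060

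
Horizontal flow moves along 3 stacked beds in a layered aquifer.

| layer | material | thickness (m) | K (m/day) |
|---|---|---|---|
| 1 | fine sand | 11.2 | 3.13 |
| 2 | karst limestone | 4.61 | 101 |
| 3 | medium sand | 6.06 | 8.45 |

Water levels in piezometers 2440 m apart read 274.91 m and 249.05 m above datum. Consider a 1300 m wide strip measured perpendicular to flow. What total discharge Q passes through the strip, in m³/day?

7600

Flow is parallel to layering, so each bed carries its own Darcy discharge and the transmissivities add.
Σ(K_i·b_i) = 3.13×11.2 + 101×4.61 + 8.45×6.06 = 551.9 m²/day.
Hydraulic gradient i = (274.91 − 249.05) / 2440 = 25.86 / 2440 = 0.01060.
Q = Σ(K_i·b_i) · W · i = 551.9 × 1300 × 0.01060 = 7604 m³/day.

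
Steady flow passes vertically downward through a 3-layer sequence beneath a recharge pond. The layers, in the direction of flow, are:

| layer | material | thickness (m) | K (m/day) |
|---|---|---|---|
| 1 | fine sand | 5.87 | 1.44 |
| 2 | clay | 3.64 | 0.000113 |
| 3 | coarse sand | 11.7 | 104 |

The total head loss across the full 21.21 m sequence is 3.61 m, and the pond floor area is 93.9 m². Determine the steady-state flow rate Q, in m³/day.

Flow is perpendicular to layering, so the layers act in series and the equivalent K is the thickness-weighted harmonic mean.
Total thickness L = 5.87 + 3.64 + 11.7 = 21.21 m.
Σ(b_i/K_i) = 5.87/1.44 + 3.64/0.000113 + 11.7/104 = 32217 d.
K_eq = L / Σ(b_i/K_i) = 21.21 / 32217 = 0.0006584 m/day.
Q = K_eq · A · (Δh/L) = 0.0006584 × 93.9 × (3.61/21.21) = 0.01052 m³/day.

0.0105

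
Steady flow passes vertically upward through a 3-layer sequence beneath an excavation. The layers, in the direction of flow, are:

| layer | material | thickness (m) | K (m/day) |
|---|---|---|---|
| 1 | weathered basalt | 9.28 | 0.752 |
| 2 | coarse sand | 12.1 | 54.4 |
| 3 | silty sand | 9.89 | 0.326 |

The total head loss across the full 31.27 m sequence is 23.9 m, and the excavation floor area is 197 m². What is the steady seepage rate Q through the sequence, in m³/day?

110

Flow is perpendicular to layering, so the layers act in series and the equivalent K is the thickness-weighted harmonic mean.
Total thickness L = 9.28 + 12.1 + 9.89 = 31.27 m.
Σ(b_i/K_i) = 9.28/0.752 + 12.1/54.4 + 9.89/0.326 = 42.90 d.
K_eq = L / Σ(b_i/K_i) = 31.27 / 42.90 = 0.7289 m/day.
Q = K_eq · A · (Δh/L) = 0.7289 × 197 × (23.9/31.27) = 109.7 m³/day.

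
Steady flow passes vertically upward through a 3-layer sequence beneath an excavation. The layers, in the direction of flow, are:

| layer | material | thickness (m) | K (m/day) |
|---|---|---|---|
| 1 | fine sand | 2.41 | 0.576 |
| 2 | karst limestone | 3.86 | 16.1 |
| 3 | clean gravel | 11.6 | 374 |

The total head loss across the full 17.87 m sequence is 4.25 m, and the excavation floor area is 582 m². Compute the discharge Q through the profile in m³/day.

Flow is perpendicular to layering, so the layers act in series and the equivalent K is the thickness-weighted harmonic mean.
Total thickness L = 2.41 + 3.86 + 11.6 = 17.87 m.
Σ(b_i/K_i) = 2.41/0.576 + 3.86/16.1 + 11.6/374 = 4.455 d.
K_eq = L / Σ(b_i/K_i) = 17.87 / 4.455 = 4.011 m/day.
Q = K_eq · A · (Δh/L) = 4.011 × 582 × (4.25/17.87) = 555.2 m³/day.

555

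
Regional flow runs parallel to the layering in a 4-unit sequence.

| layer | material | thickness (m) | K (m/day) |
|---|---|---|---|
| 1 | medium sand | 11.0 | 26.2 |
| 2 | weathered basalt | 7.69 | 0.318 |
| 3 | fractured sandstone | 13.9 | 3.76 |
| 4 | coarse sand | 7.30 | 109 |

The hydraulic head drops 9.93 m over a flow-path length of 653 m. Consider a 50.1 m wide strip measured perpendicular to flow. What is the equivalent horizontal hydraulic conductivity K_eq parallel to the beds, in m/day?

28.5

Flow is parallel to layering, so each bed carries its own Darcy discharge and the transmissivities add.
Σ(K_i·b_i) = 26.2×11.0 + 0.318×7.69 + 3.76×13.9 + 109×7.30 = 1139 m²/day.
Total thickness b = 39.89 m, so K_eq = Σ(K_i·b_i)/b = 28.54 m/day.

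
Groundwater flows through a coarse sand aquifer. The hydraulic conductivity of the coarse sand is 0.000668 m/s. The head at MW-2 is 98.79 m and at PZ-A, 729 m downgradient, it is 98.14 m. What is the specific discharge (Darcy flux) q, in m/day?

0.0515

Convert K: 0.000668 m/s × 86400 = 57.72 m/day.
Hydraulic gradient i = (98.79 − 98.14) / 729 = 0.65 / 729 = 0.0008916.
Specific discharge q = K · i = 57.72 × 0.0008916 = 0.05146 m/day.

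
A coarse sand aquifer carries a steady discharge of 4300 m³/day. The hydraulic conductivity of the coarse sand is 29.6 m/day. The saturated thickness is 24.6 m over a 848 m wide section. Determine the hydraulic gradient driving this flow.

Cross-sectional area A = 848 × 24.6 = 20861 m².
From Q = K·A·i, i = Q / (K·A) = 4300 / (29.60 × 20861) = 0.006964.

0.00696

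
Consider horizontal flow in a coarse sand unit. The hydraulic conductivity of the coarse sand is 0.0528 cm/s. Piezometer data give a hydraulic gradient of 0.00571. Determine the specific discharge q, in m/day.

0.260

Convert K: 0.0528 cm/s × 864 = 45.62 m/day.
Hydraulic gradient i = 0.00571.
Specific discharge q = K · i = 45.62 × 0.005710 = 0.2605 m/day.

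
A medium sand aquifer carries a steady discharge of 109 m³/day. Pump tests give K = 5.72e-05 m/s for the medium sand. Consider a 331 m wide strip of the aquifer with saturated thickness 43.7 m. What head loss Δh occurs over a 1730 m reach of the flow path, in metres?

Convert K: 5.72e-05 m/s × 86400 = 4.942 m/day.
Cross-sectional area A = 331 × 43.7 = 14465 m².
From Q = K·A·i, i = Q / (K·A) = 109 / (4.942 × 14465) = 0.001525.
Head loss Δh = i · L = 0.001525 × 1730 = 2.638 m.

2.64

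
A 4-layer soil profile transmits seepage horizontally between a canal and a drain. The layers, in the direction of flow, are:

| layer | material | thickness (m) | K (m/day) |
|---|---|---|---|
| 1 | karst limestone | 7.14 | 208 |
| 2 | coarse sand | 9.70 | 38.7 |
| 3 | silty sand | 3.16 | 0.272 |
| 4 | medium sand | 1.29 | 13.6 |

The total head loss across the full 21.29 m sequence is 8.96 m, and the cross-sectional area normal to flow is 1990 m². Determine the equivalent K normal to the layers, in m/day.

1.77

Flow is perpendicular to layering, so the layers act in series and the equivalent K is the thickness-weighted harmonic mean.
Total thickness L = 7.14 + 9.70 + 3.16 + 1.29 = 21.29 m.
Σ(b_i/K_i) = 7.14/208 + 9.70/38.7 + 3.16/0.272 + 1.29/13.6 = 12.00 d.
K_eq = L / Σ(b_i/K_i) = 21.29 / 12.00 = 1.775 m/day.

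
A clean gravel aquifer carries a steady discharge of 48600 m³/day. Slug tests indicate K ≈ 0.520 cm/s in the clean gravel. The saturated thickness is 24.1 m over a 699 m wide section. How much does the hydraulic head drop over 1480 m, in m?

Convert K: 0.520 cm/s × 864 = 449.3 m/day.
Cross-sectional area A = 699 × 24.1 = 16846 m².
From Q = K·A·i, i = Q / (K·A) = 48600 / (449.3 × 16846) = 0.006421.
Head loss Δh = i · L = 0.006421 × 1480 = 9.504 m.

9.50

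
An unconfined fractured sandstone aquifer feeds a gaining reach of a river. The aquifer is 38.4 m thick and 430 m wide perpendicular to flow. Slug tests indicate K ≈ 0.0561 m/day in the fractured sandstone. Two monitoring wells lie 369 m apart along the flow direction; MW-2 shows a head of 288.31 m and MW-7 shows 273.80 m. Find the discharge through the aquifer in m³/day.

Cross-sectional area A = 430 × 38.4 = 16512 m².
Hydraulic gradient i = (288.31 − 273.80) / 369 = 14.51 / 369 = 0.03932.
Darcy's law: Q = K · A · i = 0.05610 × 16512 × 0.03932 = 36.43 m³/day.

36.4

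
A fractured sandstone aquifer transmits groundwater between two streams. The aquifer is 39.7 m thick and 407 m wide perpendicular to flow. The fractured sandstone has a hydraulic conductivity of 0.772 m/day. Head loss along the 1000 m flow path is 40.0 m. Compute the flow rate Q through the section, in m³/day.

Cross-sectional area A = 407 × 39.7 = 16158 m².
Hydraulic gradient i = Δh / L = 40.0 / 1000 = 0.04000.
Darcy's law: Q = K · A · i = 0.7720 × 16158 × 0.04000 = 499.0 m³/day.

499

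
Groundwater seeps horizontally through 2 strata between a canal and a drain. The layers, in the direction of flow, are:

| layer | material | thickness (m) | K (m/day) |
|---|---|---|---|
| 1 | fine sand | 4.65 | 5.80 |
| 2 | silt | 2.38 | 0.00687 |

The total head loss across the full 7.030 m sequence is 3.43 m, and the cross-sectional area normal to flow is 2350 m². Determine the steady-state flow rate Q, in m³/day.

Flow is perpendicular to layering, so the layers act in series and the equivalent K is the thickness-weighted harmonic mean.
Total thickness L = 4.65 + 2.38 = 7.030 m.
Σ(b_i/K_i) = 4.65/5.80 + 2.38/0.00687 = 347.2 d.
K_eq = L / Σ(b_i/K_i) = 7.030 / 347.2 = 0.02025 m/day.
Q = K_eq · A · (Δh/L) = 0.02025 × 2350 × (3.43/7.030) = 23.21 m³/day.

23.2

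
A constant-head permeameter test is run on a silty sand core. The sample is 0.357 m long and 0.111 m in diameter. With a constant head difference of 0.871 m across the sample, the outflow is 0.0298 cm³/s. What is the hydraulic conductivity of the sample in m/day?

0.109

Cross-sectional area A = π·(d/2)² = π × (0.111/2)² = 0.009677 m².
Convert discharge: 0.0298 cm³/s = 2.980e-08 m³/s.
Darcy's law rearranged: K = Q·L / (A·Δh) = 2.980e-08 × 0.357 / (0.009677 × 0.871) = 1.262e-06 m/s = 0.1091 m/day.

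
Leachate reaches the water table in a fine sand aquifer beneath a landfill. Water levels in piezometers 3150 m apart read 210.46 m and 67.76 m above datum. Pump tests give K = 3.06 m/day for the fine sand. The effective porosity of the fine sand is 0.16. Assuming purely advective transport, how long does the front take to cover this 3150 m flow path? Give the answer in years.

9.95

Hydraulic gradient i = (210.46 − 67.76) / 3150 = 142.7 / 3150 = 0.04530.
Darcy flux q = K · i = 3.060 × 0.04530 = 0.1386 m/day.
Seepage velocity v = q / n_e = 0.1386 / 0.16 = 0.8664 m/day.
Travel time t = L / v = 3150 / 0.8664 = 3636 days = 9.954 years.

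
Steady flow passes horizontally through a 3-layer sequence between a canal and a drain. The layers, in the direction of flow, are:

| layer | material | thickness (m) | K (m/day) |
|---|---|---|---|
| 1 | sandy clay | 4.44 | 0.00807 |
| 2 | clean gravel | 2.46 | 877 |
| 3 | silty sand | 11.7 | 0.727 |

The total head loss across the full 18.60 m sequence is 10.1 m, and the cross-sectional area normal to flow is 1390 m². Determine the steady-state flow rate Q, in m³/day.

24.8

Flow is perpendicular to layering, so the layers act in series and the equivalent K is the thickness-weighted harmonic mean.
Total thickness L = 4.44 + 2.46 + 11.7 = 18.60 m.
Σ(b_i/K_i) = 4.44/0.00807 + 2.46/877 + 11.7/0.727 = 566.3 d.
K_eq = L / Σ(b_i/K_i) = 18.60 / 566.3 = 0.03285 m/day.
Q = K_eq · A · (Δh/L) = 0.03285 × 1390 × (10.1/18.60) = 24.79 m³/day.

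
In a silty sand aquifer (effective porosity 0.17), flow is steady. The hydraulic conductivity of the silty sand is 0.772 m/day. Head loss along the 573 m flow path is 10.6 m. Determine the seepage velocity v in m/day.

Hydraulic gradient i = Δh / L = 10.6 / 573 = 0.01850.
Darcy flux q = K · i = 0.7720 × 0.01850 = 0.01428 m/day.
Seepage velocity v = q / n_e = 0.01428 / 0.17 = 0.08401 m/day.

0.0840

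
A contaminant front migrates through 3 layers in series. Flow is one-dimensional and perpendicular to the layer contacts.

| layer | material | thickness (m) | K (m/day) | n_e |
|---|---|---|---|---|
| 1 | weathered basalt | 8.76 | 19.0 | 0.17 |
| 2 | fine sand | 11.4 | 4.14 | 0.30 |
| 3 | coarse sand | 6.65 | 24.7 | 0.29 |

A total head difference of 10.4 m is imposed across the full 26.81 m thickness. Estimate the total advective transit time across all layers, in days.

2.29

With flow normal to the layers, continuity requires the same specific discharge q through every layer.
Σ(b_i/K_i) = 8.76/19.0 + 11.4/4.14 + 6.65/24.7 = 3.484 d.
q = Δh / Σ(b_i/K_i) = 10.4 / 3.484 = 2.985 m/day.
In each layer the seepage velocity is v_i = q/n_i, so the layer transit time is t_i = b_i·n_i / q:
  layer 1 (weathered basalt): t_1 = 8.76 × 0.17 / 2.985 = 0.4989 d
  layer 2 (fine sand): t_2 = 11.4 × 0.30 / 2.985 = 1.146 d
  layer 3 (coarse sand): t_3 = 6.65 × 0.29 / 2.985 = 0.6460 d
Total t = Σ t_i = 2.291 days.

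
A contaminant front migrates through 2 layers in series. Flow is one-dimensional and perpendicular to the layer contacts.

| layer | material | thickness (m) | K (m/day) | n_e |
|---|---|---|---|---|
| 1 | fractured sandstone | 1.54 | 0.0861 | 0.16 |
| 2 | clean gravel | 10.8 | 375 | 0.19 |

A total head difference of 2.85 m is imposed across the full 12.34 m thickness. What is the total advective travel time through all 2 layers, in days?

14.4

With flow normal to the layers, continuity requires the same specific discharge q through every layer.
Σ(b_i/K_i) = 1.54/0.0861 + 10.8/375 = 17.91 d.
q = Δh / Σ(b_i/K_i) = 2.85 / 17.91 = 0.1591 m/day.
In each layer the seepage velocity is v_i = q/n_i, so the layer transit time is t_i = b_i·n_i / q:
  layer 1 (fractured sandstone): t_1 = 1.54 × 0.16 / 0.1591 = 1.549 d
  layer 2 (clean gravel): t_2 = 10.8 × 0.19 / 0.1591 = 12.90 d
Total t = Σ t_i = 14.45 days.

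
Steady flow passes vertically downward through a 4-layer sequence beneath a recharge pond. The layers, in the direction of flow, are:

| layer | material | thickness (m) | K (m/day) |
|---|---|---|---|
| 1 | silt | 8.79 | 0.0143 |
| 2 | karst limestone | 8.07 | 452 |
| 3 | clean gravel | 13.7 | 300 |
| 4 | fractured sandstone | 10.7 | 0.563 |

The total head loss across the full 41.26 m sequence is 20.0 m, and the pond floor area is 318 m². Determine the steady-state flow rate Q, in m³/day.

Flow is perpendicular to layering, so the layers act in series and the equivalent K is the thickness-weighted harmonic mean.
Total thickness L = 8.79 + 8.07 + 13.7 + 10.7 = 41.26 m.
Σ(b_i/K_i) = 8.79/0.0143 + 8.07/452 + 13.7/300 + 10.7/0.563 = 633.8 d.
K_eq = L / Σ(b_i/K_i) = 41.26 / 633.8 = 0.06510 m/day.
Q = K_eq · A · (Δh/L) = 0.06510 × 318 × (20.0/41.26) = 10.04 m³/day.

10.0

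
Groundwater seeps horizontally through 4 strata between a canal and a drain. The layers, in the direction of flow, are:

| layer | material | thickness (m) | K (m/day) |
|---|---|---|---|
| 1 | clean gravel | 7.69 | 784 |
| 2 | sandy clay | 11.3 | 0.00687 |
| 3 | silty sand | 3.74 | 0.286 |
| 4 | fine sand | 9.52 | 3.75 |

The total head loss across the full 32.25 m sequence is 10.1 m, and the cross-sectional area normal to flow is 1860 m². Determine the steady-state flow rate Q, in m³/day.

Flow is perpendicular to layering, so the layers act in series and the equivalent K is the thickness-weighted harmonic mean.
Total thickness L = 7.69 + 11.3 + 3.74 + 9.52 = 32.25 m.
Σ(b_i/K_i) = 7.69/784 + 11.3/0.00687 + 3.74/0.286 + 9.52/3.75 = 1660 d.
K_eq = L / Σ(b_i/K_i) = 32.25 / 1660 = 0.01942 m/day.
Q = K_eq · A · (Δh/L) = 0.01942 × 1860 × (10.1/32.25) = 11.31 m³/day.

11.3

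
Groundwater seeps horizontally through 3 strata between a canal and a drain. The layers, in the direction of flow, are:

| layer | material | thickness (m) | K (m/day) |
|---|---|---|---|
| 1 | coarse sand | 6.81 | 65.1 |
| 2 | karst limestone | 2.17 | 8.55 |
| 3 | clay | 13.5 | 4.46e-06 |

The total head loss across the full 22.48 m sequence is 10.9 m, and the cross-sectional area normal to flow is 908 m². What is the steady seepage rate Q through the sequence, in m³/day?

0.00327

Flow is perpendicular to layering, so the layers act in series and the equivalent K is the thickness-weighted harmonic mean.
Total thickness L = 6.81 + 2.17 + 13.5 = 22.48 m.
Σ(b_i/K_i) = 6.81/65.1 + 2.17/8.55 + 13.5/4.46e-06 = 3.027e+06 d.
K_eq = L / Σ(b_i/K_i) = 22.48 / 3.027e+06 = 7.427e-06 m/day.
Q = K_eq · A · (Δh/L) = 7.427e-06 × 908 × (10.9/22.48) = 0.003270 m³/day.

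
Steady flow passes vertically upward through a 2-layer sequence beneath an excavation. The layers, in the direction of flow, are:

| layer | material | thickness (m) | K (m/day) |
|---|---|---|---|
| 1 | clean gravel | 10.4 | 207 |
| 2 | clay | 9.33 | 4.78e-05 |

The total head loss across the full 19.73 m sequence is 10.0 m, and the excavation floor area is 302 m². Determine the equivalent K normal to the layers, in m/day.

0.000101

Flow is perpendicular to layering, so the layers act in series and the equivalent K is the thickness-weighted harmonic mean.
Total thickness L = 10.4 + 9.33 = 19.73 m.
Σ(b_i/K_i) = 10.4/207 + 9.33/4.78e-05 = 1.952e+05 d.
K_eq = L / Σ(b_i/K_i) = 19.73 / 1.952e+05 = 0.0001011 m/day.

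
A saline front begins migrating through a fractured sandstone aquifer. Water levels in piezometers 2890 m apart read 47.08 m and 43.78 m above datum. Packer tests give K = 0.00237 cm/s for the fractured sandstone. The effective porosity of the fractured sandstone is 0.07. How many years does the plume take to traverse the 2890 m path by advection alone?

237

Convert K: 0.00237 cm/s × 864 = 2.048 m/day.
Hydraulic gradient i = (47.08 − 43.78) / 2890 = 3.3 / 2890 = 0.001142.
Darcy flux q = K · i = 2.048 × 0.001142 = 0.002338 m/day.
Seepage velocity v = q / n_e = 0.002338 / 0.07 = 0.03340 m/day.
Travel time t = L / v = 2890 / 0.03340 = 86520 days = 236.9 years.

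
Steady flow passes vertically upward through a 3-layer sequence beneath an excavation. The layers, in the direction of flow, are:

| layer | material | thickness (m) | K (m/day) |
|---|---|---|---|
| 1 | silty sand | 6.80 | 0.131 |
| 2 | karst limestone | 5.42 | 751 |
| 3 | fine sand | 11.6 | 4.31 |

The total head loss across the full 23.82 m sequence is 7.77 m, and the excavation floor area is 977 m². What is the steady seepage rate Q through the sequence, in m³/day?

139

Flow is perpendicular to layering, so the layers act in series and the equivalent K is the thickness-weighted harmonic mean.
Total thickness L = 6.80 + 5.42 + 11.6 = 23.82 m.
Σ(b_i/K_i) = 6.80/0.131 + 5.42/751 + 11.6/4.31 = 54.61 d.
K_eq = L / Σ(b_i/K_i) = 23.82 / 54.61 = 0.4362 m/day.
Q = K_eq · A · (Δh/L) = 0.4362 × 977 × (7.77/23.82) = 139.0 m³/day.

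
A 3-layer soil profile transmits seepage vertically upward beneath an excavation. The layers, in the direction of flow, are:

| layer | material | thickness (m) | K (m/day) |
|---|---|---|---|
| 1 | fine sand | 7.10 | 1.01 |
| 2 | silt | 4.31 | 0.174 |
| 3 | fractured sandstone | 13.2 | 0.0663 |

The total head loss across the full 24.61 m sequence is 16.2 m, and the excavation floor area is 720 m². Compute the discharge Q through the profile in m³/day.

50.5

Flow is perpendicular to layering, so the layers act in series and the equivalent K is the thickness-weighted harmonic mean.
Total thickness L = 7.10 + 4.31 + 13.2 = 24.61 m.
Σ(b_i/K_i) = 7.10/1.01 + 4.31/0.174 + 13.2/0.0663 = 230.9 d.
K_eq = L / Σ(b_i/K_i) = 24.61 / 230.9 = 0.1066 m/day.
Q = K_eq · A · (Δh/L) = 0.1066 × 720 × (16.2/24.61) = 50.52 m³/day.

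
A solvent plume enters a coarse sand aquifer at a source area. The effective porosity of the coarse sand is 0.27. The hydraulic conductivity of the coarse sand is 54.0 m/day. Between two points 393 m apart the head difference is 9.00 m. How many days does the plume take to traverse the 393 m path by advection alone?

Hydraulic gradient i = Δh / L = 9.00 / 393 = 0.02290.
Darcy flux q = K · i = 54.00 × 0.02290 = 1.237 m/day.
Seepage velocity v = q / n_e = 1.237 / 0.27 = 4.580 m/day.
Travel time t = L / v = 393 / 4.580 = 85.81 days.

85.8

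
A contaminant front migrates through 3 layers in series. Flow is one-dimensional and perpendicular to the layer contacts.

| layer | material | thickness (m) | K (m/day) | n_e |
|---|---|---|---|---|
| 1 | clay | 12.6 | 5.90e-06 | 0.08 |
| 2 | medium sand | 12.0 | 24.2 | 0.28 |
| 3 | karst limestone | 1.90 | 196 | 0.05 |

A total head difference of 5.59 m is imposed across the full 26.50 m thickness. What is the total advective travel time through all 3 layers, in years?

With flow normal to the layers, continuity requires the same specific discharge q through every layer.
Σ(b_i/K_i) = 12.6/5.90e-06 + 12.0/24.2 + 1.90/196 = 2.136e+06 d.
q = Δh / Σ(b_i/K_i) = 5.59 / 2.136e+06 = 2.618e-06 m/day.
In each layer the seepage velocity is v_i = q/n_i, so the layer transit time is t_i = b_i·n_i / q:
  layer 1 (clay): t_1 = 12.6 × 0.08 / 2.618e-06 = 3.851e+05 d
  layer 2 (medium sand): t_2 = 12.0 × 0.28 / 2.618e-06 = 1.284e+06 d
  layer 3 (karst limestone): t_3 = 1.90 × 0.05 / 2.618e-06 = 36294 d
Total t = Σ t_i = 1.705e+06 days = 4668 years.

4670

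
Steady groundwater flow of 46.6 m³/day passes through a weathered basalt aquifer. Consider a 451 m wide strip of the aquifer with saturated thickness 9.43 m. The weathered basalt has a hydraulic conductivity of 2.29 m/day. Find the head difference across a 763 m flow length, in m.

Cross-sectional area A = 451 × 9.43 = 4253 m².
From Q = K·A·i, i = Q / (K·A) = 46.6 / (2.290 × 4253) = 0.004785.
Head loss Δh = i · L = 0.004785 × 763 = 3.651 m.

3.65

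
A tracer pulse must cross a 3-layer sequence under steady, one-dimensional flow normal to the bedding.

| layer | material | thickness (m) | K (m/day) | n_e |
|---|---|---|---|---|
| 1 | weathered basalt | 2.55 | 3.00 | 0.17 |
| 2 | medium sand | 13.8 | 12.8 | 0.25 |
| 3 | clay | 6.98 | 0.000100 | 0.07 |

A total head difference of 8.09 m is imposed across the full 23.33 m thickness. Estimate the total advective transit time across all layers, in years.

With flow normal to the layers, continuity requires the same specific discharge q through every layer.
Σ(b_i/K_i) = 2.55/3.00 + 13.8/12.8 + 6.98/0.000100 = 69802 d.
q = Δh / Σ(b_i/K_i) = 8.09 / 69802 = 0.0001159 m/day.
In each layer the seepage velocity is v_i = q/n_i, so the layer transit time is t_i = b_i·n_i / q:
  layer 1 (weathered basalt): t_1 = 2.55 × 0.17 / 0.0001159 = 3740 d
  layer 2 (medium sand): t_2 = 13.8 × 0.25 / 0.0001159 = 29767 d
  layer 3 (clay): t_3 = 6.98 × 0.07 / 0.0001159 = 4216 d
Total t = Σ t_i = 37723 days = 103.3 years.

103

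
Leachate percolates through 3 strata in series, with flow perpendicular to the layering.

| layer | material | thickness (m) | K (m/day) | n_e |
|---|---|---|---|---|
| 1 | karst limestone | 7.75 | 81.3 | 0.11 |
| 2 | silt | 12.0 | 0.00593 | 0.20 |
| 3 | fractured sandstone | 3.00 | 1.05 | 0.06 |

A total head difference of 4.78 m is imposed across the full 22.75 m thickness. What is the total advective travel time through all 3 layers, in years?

With flow normal to the layers, continuity requires the same specific discharge q through every layer.
Σ(b_i/K_i) = 7.75/81.3 + 12.0/0.00593 + 3.00/1.05 = 2027 d.
q = Δh / Σ(b_i/K_i) = 4.78 / 2027 = 0.002359 m/day.
In each layer the seepage velocity is v_i = q/n_i, so the layer transit time is t_i = b_i·n_i / q:
  layer 1 (karst limestone): t_1 = 7.75 × 0.11 / 0.002359 = 361.4 d
  layer 2 (silt): t_2 = 12.0 × 0.20 / 0.002359 = 1018 d
  layer 3 (fractured sandstone): t_3 = 3.00 × 0.06 / 0.002359 = 76.31 d
Total t = Σ t_i = 1455 days = 3.984 years.

3.98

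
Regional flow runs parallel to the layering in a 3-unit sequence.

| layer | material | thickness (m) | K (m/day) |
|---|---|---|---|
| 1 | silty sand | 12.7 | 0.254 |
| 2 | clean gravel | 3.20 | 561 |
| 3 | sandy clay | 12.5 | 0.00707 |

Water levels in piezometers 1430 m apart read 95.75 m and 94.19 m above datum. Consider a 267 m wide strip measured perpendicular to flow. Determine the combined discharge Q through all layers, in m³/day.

Flow is parallel to layering, so each bed carries its own Darcy discharge and the transmissivities add.
Σ(K_i·b_i) = 0.254×12.7 + 561×3.20 + 0.00707×12.5 = 1799 m²/day.
Hydraulic gradient i = (95.75 − 94.19) / 1430 = 1.56 / 1430 = 0.001091.
Q = Σ(K_i·b_i) · W · i = 1799 × 267 × 0.001091 = 523.9 m³/day.

524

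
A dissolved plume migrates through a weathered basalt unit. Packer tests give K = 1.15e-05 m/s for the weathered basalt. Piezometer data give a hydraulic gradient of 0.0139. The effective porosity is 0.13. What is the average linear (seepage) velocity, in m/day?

Convert K: 1.15e-05 m/s × 86400 = 0.9936 m/day.
Hydraulic gradient i = 0.0139.
Darcy flux q = K · i = 0.9936 × 0.01390 = 0.01381 m/day.
Seepage velocity v = q / n_e = 0.01381 / 0.13 = 0.1062 m/day.

0.106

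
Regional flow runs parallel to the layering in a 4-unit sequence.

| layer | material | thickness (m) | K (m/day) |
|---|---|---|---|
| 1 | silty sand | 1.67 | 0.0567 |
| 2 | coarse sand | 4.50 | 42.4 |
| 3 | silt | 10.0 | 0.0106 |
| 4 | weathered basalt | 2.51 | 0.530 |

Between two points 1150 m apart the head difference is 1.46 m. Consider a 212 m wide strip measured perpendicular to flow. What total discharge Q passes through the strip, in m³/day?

Flow is parallel to layering, so each bed carries its own Darcy discharge and the transmissivities add.
Σ(K_i·b_i) = 0.0567×1.67 + 42.4×4.50 + 0.0106×10.0 + 0.530×2.51 = 192.3 m²/day.
Hydraulic gradient i = Δh / L = 1.46 / 1150 = 0.001270.
Q = Σ(K_i·b_i) · W · i = 192.3 × 212 × 0.001270 = 51.77 m³/day.

51.8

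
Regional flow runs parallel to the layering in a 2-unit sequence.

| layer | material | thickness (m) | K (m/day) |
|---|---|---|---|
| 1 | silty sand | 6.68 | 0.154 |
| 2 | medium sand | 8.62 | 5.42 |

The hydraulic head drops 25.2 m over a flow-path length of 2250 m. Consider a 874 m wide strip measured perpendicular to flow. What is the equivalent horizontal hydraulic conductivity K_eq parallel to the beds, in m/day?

Flow is parallel to layering, so each bed carries its own Darcy discharge and the transmissivities add.
Σ(K_i·b_i) = 0.154×6.68 + 5.42×8.62 = 47.75 m²/day.
Total thickness b = 15.30 m, so K_eq = Σ(K_i·b_i)/b = 3.121 m/day.

3.12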